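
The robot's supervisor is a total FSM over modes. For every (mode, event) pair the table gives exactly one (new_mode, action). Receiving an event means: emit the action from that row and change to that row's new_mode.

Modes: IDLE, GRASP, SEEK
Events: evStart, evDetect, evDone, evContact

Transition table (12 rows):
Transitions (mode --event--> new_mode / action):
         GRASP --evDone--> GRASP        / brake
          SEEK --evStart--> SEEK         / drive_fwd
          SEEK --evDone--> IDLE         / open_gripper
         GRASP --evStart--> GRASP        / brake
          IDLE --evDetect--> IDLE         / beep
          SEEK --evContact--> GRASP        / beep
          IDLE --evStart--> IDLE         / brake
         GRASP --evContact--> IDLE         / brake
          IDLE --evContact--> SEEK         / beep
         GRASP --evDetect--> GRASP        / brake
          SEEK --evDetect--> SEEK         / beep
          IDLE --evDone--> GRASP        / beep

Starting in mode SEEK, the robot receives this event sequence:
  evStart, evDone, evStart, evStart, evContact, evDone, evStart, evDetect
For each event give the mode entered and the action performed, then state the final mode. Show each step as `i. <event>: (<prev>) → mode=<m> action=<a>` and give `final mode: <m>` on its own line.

final mode: IDLE

1. evStart: (SEEK) → mode=SEEK action=drive_fwd
2. evDone: (SEEK) → mode=IDLE action=open_gripper
3. evStart: (IDLE) → mode=IDLE action=brake
4. evStart: (IDLE) → mode=IDLE action=brake
5. evContact: (IDLE) → mode=SEEK action=beep
6. evDone: (SEEK) → mode=IDLE action=open_gripper
7. evStart: (IDLE) → mode=IDLE action=brake
8. evDetect: (IDLE) → mode=IDLE action=beep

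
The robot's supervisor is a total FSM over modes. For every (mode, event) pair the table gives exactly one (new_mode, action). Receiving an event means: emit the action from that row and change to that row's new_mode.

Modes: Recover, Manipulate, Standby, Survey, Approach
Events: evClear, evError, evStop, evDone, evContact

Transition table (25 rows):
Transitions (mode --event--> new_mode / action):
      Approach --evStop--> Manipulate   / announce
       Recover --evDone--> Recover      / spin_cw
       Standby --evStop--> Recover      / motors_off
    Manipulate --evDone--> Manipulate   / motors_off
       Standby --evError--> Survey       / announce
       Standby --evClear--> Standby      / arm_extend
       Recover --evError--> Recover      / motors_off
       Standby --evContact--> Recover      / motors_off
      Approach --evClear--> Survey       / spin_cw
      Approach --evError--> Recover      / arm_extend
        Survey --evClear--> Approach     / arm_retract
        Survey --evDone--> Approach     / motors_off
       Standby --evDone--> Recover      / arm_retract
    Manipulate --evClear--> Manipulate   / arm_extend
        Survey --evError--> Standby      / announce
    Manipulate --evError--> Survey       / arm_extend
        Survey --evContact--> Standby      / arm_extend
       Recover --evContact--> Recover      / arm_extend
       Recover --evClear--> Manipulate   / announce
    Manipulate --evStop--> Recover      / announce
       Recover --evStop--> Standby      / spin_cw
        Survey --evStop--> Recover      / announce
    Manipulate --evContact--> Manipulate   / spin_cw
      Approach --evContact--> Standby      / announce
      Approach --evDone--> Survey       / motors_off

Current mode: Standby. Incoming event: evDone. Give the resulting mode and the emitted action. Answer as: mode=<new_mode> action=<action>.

current mode = Standby; filter table to that mode:
  (Standby, evStop) → (Recover, motors_off)
  (Standby, evError) → (Survey, announce)
  (Standby, evClear) → (Standby, arm_extend)
  (Standby, evContact) → (Recover, motors_off)
  (Standby, evDone) → (Recover, arm_retract)  ← event matches
event = evDone selects (Recover, arm_retract)

mode=Recover action=arm_retract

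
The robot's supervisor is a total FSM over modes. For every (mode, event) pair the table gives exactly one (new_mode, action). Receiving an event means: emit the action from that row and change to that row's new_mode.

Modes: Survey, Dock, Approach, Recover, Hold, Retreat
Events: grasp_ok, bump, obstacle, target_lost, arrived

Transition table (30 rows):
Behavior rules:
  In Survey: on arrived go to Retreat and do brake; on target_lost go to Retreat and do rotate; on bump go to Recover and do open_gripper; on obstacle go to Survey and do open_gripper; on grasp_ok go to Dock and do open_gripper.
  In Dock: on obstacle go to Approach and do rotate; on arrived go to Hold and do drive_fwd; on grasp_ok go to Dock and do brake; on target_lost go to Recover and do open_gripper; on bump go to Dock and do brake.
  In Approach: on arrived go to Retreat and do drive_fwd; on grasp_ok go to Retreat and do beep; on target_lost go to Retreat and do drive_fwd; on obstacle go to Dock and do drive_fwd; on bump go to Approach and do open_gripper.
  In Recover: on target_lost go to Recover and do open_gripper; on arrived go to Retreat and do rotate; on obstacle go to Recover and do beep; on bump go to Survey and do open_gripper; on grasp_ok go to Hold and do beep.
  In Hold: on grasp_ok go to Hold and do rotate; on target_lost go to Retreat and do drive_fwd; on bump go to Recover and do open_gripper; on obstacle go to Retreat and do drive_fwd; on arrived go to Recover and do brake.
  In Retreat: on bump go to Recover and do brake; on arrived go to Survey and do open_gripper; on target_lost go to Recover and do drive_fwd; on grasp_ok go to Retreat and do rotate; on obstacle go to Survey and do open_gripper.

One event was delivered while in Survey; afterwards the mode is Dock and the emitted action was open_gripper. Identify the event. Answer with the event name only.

grasp_ok

try grasp_ok: (Survey, grasp_ok) → (Dock, open_gripper)  ← matches
try bump: (Survey, bump) → (Recover, open_gripper)
try obstacle: (Survey, obstacle) → (Survey, open_gripper)
try target_lost: (Survey, target_lost) → (Retreat, rotate)
try arrived: (Survey, arrived) → (Retreat, brake)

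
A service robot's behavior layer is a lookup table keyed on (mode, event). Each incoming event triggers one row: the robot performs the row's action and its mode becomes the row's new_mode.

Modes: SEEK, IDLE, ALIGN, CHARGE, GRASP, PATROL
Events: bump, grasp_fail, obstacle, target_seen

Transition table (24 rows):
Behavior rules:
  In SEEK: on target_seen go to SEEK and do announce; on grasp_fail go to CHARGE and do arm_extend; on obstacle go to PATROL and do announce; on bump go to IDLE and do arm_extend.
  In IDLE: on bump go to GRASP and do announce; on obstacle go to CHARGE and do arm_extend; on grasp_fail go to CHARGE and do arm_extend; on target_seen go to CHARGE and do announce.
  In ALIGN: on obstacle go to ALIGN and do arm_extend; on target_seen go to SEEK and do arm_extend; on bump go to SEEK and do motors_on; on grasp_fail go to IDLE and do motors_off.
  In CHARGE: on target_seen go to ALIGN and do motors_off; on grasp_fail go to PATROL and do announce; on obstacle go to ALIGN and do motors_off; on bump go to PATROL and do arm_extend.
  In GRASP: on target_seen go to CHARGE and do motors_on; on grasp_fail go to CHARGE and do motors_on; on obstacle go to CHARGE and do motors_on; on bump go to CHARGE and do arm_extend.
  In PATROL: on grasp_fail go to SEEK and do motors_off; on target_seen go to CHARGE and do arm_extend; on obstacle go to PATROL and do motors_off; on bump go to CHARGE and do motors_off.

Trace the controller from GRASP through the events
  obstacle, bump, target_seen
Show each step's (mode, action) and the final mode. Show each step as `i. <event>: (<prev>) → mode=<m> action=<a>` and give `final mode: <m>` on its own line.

final mode: CHARGE

1. obstacle: (GRASP) → mode=CHARGE action=motors_on
2. bump: (CHARGE) → mode=PATROL action=arm_extend
3. target_seen: (PATROL) → mode=CHARGE action=arm_extend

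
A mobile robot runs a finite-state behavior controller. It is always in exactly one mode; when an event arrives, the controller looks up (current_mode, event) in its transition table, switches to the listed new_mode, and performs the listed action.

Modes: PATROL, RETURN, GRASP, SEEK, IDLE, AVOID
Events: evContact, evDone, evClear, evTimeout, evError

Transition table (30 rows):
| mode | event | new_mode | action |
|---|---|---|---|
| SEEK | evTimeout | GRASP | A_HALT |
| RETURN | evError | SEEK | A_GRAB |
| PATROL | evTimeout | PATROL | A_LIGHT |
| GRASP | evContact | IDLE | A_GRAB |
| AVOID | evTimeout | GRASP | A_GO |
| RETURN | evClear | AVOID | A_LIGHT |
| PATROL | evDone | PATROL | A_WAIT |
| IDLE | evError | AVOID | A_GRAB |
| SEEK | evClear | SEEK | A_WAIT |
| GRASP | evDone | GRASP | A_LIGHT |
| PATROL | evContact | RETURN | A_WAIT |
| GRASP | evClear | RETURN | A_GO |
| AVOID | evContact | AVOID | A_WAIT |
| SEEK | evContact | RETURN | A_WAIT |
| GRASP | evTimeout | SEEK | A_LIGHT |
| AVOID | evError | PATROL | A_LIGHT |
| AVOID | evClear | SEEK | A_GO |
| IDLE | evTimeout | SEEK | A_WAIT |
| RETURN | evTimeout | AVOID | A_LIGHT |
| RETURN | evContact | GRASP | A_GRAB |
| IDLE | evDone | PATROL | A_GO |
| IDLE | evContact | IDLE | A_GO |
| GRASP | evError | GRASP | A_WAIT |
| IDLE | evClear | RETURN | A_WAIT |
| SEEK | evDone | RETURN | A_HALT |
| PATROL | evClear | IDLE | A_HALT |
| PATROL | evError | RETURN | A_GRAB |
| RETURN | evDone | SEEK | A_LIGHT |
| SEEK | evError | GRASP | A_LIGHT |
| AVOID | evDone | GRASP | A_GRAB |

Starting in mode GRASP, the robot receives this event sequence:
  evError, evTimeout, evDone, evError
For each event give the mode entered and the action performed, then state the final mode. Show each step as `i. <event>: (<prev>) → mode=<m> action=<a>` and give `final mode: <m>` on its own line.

final mode: SEEK

1. evError: (GRASP) → mode=GRASP action=A_WAIT
2. evTimeout: (GRASP) → mode=SEEK action=A_LIGHT
3. evDone: (SEEK) → mode=RETURN action=A_HALT
4. evError: (RETURN) → mode=SEEK action=A_GRAB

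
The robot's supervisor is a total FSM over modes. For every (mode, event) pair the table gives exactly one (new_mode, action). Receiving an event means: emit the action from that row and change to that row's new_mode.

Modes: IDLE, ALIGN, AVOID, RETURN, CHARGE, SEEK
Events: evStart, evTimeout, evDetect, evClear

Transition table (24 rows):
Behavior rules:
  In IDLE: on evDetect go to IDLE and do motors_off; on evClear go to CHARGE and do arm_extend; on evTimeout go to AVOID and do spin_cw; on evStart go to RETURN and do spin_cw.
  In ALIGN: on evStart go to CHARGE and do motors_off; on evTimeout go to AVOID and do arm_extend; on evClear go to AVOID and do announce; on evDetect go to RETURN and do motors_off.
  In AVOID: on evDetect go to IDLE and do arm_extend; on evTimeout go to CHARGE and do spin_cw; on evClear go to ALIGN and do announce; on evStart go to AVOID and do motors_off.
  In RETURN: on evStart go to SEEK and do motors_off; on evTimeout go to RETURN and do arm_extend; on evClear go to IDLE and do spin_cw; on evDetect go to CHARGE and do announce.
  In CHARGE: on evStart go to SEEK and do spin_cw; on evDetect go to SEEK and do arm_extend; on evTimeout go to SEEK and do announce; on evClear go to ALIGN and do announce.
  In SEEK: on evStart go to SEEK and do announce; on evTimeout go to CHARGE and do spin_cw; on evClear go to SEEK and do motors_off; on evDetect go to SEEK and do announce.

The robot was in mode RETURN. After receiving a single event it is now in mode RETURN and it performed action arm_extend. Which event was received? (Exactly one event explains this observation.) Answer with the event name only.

evTimeout

try evStart: (RETURN, evStart) → (SEEK, motors_off)
try evTimeout: (RETURN, evTimeout) → (RETURN, arm_extend)  ← matches
try evDetect: (RETURN, evDetect) → (CHARGE, announce)
try evClear: (RETURN, evClear) → (IDLE, spin_cw)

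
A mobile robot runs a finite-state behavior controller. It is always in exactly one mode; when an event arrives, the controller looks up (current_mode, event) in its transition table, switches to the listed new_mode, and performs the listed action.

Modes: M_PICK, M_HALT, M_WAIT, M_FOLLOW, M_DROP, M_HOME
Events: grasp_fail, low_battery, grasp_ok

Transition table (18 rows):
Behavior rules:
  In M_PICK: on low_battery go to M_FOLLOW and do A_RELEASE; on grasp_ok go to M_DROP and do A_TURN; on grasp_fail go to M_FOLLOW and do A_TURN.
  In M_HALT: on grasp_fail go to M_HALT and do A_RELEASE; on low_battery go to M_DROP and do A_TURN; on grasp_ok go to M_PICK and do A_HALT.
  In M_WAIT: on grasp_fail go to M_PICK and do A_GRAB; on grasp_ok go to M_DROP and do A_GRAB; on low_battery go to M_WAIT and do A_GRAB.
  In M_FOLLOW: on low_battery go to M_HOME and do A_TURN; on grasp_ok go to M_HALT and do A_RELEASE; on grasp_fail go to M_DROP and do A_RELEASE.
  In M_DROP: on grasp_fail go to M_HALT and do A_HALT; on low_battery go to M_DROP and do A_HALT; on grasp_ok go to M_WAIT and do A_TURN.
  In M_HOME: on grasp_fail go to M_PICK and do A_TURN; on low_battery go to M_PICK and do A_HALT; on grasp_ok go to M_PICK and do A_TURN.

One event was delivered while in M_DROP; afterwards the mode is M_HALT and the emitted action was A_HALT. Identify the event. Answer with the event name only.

try grasp_fail: (M_DROP, grasp_fail) → (M_HALT, A_HALT)  ← matches
try low_battery: (M_DROP, low_battery) → (M_DROP, A_HALT)
try grasp_ok: (M_DROP, grasp_ok) → (M_WAIT, A_TURN)

grasp_fail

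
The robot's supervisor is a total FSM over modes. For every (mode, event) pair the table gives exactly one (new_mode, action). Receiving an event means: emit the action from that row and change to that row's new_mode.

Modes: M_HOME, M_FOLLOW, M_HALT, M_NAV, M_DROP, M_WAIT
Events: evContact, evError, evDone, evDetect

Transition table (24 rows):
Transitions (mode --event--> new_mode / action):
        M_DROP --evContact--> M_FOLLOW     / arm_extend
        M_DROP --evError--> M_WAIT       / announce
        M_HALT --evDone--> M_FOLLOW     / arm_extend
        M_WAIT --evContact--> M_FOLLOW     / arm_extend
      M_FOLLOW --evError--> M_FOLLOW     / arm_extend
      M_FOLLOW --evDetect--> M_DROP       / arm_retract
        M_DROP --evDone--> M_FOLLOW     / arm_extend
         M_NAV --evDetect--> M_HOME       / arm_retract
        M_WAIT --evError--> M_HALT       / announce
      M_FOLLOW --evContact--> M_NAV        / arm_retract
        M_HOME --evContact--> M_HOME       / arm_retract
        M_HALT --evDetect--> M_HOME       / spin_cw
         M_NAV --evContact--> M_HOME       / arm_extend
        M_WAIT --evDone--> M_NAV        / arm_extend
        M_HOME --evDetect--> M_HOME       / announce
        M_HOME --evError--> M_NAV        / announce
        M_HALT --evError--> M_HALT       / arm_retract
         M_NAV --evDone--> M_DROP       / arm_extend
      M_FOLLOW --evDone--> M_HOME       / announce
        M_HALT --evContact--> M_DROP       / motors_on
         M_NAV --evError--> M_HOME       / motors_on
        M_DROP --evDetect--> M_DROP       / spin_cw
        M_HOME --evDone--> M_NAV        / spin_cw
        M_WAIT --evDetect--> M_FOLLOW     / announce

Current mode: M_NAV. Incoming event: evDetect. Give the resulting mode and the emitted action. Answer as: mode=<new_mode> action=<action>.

current mode = M_NAV; filter table to that mode:
  (M_NAV, evDetect) → (M_HOME, arm_retract)  ← event matches
  (M_NAV, evContact) → (M_HOME, arm_extend)
  (M_NAV, evDone) → (M_DROP, arm_extend)
  (M_NAV, evError) → (M_HOME, motors_on)
event = evDetect selects (M_HOME, arm_retract)

mode=M_HOME action=arm_retract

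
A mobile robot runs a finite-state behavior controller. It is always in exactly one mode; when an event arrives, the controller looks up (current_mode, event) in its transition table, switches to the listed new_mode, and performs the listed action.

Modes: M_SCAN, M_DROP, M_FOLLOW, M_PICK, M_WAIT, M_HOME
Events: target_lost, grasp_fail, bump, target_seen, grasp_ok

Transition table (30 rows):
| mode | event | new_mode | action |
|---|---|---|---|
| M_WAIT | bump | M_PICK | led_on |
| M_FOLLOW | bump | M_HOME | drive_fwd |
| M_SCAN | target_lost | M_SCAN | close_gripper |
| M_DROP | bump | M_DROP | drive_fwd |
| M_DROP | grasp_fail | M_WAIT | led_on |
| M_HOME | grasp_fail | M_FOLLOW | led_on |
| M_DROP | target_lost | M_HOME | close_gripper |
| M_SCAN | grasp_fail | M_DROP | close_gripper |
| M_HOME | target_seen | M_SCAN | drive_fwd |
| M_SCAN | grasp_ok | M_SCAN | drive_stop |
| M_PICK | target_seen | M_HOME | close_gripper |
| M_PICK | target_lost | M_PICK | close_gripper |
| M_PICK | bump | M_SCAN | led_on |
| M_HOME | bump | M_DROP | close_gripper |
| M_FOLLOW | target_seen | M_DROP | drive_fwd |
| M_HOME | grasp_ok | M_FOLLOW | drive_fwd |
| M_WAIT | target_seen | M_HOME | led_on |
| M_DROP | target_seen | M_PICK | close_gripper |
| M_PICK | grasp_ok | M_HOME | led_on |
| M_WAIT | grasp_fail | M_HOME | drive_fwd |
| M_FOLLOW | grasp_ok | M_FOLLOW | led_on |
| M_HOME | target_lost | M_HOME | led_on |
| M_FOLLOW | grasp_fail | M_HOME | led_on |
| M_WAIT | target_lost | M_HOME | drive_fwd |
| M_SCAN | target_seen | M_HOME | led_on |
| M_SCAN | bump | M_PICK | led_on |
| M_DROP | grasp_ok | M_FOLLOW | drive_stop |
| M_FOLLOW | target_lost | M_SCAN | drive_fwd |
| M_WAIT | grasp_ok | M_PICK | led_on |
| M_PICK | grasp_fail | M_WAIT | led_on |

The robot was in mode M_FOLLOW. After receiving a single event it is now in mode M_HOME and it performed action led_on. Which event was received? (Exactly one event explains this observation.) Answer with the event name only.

try target_lost: (M_FOLLOW, target_lost) → (M_SCAN, drive_fwd)
try grasp_fail: (M_FOLLOW, grasp_fail) → (M_HOME, led_on)  ← matches
try bump: (M_FOLLOW, bump) → (M_HOME, drive_fwd)
try target_seen: (M_FOLLOW, target_seen) → (M_DROP, drive_fwd)
try grasp_ok: (M_FOLLOW, grasp_ok) → (M_FOLLOW, led_on)

grasp_fail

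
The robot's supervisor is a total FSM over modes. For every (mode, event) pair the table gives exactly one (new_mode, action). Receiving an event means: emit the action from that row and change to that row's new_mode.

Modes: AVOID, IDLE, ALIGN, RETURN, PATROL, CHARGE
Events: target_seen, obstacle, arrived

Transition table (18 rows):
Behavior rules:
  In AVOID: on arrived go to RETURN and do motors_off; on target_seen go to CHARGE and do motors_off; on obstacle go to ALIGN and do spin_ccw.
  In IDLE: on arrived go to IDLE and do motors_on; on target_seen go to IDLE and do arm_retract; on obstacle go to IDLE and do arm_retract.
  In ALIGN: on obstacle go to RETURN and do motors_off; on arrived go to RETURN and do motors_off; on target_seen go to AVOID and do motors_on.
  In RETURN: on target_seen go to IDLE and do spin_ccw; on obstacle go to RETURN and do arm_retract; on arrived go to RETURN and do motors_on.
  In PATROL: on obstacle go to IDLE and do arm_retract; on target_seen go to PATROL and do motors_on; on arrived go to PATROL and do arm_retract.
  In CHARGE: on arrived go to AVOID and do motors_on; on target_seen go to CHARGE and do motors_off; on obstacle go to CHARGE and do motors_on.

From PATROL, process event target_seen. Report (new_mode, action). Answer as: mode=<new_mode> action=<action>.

mode=PATROL action=motors_on

current mode = PATROL; filter table to that mode:
  (PATROL, obstacle) → (IDLE, arm_retract)
  (PATROL, target_seen) → (PATROL, motors_on)  ← event matches
  (PATROL, arrived) → (PATROL, arm_retract)
event = target_seen selects (PATROL, motors_on)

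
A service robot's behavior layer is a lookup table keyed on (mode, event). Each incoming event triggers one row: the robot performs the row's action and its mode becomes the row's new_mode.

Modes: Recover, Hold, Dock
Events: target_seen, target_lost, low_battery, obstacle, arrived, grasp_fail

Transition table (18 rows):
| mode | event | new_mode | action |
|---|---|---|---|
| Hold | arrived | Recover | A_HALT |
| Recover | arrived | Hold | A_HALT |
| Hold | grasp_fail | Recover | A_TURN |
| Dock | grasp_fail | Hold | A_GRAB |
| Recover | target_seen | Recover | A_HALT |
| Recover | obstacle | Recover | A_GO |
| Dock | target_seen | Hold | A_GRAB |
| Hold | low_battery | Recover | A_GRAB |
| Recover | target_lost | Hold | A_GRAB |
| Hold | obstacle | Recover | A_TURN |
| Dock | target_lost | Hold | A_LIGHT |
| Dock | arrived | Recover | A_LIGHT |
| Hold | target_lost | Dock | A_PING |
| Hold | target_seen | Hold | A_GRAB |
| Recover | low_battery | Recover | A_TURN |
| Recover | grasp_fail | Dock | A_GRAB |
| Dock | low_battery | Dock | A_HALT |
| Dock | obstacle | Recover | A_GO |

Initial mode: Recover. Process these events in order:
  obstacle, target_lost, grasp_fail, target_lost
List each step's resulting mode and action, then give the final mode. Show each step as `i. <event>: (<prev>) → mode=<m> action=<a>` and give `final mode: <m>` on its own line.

1. obstacle: (Recover) → mode=Recover action=A_GO
2. target_lost: (Recover) → mode=Hold action=A_GRAB
3. grasp_fail: (Hold) → mode=Recover action=A_TURN
4. target_lost: (Recover) → mode=Hold action=A_GRAB

final mode: Hold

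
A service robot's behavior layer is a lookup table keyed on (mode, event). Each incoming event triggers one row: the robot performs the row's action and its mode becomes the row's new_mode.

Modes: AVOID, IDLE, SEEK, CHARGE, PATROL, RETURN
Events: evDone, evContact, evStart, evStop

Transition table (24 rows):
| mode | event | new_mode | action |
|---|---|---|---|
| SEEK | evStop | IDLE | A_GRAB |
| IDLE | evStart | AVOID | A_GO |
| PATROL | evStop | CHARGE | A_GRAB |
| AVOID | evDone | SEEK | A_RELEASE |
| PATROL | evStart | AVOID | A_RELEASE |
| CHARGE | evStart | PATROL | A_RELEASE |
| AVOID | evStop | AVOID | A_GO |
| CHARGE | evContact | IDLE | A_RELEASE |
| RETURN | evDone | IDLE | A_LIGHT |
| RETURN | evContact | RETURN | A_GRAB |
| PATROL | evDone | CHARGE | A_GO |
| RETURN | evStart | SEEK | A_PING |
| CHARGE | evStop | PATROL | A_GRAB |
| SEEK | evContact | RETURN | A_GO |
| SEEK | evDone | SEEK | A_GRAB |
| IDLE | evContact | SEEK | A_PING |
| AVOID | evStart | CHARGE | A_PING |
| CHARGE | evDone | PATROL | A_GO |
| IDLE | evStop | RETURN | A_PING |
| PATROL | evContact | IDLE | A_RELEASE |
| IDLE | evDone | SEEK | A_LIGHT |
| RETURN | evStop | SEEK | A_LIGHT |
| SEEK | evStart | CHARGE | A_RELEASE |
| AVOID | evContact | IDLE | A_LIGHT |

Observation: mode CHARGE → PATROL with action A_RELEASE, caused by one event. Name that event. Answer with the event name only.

evStart

try evDone: (CHARGE, evDone) → (PATROL, A_GO)
try evContact: (CHARGE, evContact) → (IDLE, A_RELEASE)
try evStart: (CHARGE, evStart) → (PATROL, A_RELEASE)  ← matches
try evStop: (CHARGE, evStop) → (PATROL, A_GRAB)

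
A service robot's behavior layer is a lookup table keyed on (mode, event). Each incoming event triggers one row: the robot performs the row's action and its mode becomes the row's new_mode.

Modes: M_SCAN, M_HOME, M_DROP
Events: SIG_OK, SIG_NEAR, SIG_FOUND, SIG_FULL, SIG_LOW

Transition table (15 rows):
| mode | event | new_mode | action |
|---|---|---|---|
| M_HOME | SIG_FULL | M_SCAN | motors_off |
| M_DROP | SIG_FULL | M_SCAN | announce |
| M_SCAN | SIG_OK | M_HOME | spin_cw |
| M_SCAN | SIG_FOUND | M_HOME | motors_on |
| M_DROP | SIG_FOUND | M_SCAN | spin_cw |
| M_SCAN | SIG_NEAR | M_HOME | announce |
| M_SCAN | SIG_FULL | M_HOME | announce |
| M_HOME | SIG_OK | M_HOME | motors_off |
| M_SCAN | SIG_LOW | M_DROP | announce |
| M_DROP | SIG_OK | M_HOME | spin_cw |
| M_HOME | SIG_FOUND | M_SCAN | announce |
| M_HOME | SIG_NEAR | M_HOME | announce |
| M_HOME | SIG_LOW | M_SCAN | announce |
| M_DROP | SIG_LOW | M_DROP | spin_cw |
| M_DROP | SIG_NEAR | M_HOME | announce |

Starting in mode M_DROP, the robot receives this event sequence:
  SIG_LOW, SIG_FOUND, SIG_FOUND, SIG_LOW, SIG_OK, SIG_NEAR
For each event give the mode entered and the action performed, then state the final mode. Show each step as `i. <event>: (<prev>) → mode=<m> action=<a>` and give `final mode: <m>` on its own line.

1. SIG_LOW: (M_DROP) → mode=M_DROP action=spin_cw
2. SIG_FOUND: (M_DROP) → mode=M_SCAN action=spin_cw
3. SIG_FOUND: (M_SCAN) → mode=M_HOME action=motors_on
4. SIG_LOW: (M_HOME) → mode=M_SCAN action=announce
5. SIG_OK: (M_SCAN) → mode=M_HOME action=spin_cw
6. SIG_NEAR: (M_HOME) → mode=M_HOME action=announce

final mode: M_HOME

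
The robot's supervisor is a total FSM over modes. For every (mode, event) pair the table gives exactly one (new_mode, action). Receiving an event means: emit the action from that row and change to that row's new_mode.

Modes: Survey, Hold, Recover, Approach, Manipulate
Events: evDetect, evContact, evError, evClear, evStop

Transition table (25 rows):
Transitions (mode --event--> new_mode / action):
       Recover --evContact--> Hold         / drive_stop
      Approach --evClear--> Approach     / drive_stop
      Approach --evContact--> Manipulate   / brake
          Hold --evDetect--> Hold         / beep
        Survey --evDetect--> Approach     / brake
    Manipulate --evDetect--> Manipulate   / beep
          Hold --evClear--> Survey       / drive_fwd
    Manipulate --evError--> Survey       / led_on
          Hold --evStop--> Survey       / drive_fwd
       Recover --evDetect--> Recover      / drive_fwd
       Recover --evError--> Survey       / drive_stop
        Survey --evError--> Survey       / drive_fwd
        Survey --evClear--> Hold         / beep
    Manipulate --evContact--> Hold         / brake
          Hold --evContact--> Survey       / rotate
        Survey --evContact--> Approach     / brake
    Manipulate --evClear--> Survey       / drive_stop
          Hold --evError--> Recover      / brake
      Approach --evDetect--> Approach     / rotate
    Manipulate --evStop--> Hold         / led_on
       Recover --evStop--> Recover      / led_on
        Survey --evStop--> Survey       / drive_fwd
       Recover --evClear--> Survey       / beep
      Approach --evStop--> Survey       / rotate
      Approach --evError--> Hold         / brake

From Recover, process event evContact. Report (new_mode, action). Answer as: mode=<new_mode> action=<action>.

current mode = Recover; filter table to that mode:
  (Recover, evContact) → (Hold, drive_stop)  ← event matches
  (Recover, evDetect) → (Recover, drive_fwd)
  (Recover, evError) → (Survey, drive_stop)
  (Recover, evStop) → (Recover, led_on)
  (Recover, evClear) → (Survey, beep)
event = evContact selects (Hold, drive_stop)

mode=Hold action=drive_stop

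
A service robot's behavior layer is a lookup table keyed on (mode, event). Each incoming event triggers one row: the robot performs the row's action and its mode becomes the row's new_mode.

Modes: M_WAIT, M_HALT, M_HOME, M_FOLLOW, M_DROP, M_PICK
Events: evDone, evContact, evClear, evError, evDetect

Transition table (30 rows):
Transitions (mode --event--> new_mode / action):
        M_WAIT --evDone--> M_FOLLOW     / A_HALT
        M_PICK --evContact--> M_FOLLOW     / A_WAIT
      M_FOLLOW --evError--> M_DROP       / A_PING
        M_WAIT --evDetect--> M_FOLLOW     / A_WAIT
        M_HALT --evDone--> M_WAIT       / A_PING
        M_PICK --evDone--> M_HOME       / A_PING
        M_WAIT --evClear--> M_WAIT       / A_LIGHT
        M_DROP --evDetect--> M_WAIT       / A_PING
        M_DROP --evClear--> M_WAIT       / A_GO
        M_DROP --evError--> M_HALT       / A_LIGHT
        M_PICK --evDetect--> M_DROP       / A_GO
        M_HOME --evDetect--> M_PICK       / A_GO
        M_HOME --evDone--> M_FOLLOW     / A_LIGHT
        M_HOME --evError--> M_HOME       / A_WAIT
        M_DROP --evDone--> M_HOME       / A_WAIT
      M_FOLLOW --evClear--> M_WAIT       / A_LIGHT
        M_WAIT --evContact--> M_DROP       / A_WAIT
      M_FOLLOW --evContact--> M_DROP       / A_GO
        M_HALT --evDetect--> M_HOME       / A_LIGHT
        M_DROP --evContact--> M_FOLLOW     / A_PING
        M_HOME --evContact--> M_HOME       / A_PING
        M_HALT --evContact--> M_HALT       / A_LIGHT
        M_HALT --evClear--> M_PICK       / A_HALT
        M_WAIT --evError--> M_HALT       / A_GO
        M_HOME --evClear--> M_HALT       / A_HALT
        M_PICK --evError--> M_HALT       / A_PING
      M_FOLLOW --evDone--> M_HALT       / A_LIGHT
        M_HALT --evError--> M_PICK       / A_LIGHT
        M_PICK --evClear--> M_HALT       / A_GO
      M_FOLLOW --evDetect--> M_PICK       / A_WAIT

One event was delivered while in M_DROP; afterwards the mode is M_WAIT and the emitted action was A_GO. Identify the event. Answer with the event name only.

evClear

try evDone: (M_DROP, evDone) → (M_HOME, A_WAIT)
try evContact: (M_DROP, evContact) → (M_FOLLOW, A_PING)
try evClear: (M_DROP, evClear) → (M_WAIT, A_GO)  ← matches
try evError: (M_DROP, evError) → (M_HALT, A_LIGHT)
try evDetect: (M_DROP, evDetect) → (M_WAIT, A_PING)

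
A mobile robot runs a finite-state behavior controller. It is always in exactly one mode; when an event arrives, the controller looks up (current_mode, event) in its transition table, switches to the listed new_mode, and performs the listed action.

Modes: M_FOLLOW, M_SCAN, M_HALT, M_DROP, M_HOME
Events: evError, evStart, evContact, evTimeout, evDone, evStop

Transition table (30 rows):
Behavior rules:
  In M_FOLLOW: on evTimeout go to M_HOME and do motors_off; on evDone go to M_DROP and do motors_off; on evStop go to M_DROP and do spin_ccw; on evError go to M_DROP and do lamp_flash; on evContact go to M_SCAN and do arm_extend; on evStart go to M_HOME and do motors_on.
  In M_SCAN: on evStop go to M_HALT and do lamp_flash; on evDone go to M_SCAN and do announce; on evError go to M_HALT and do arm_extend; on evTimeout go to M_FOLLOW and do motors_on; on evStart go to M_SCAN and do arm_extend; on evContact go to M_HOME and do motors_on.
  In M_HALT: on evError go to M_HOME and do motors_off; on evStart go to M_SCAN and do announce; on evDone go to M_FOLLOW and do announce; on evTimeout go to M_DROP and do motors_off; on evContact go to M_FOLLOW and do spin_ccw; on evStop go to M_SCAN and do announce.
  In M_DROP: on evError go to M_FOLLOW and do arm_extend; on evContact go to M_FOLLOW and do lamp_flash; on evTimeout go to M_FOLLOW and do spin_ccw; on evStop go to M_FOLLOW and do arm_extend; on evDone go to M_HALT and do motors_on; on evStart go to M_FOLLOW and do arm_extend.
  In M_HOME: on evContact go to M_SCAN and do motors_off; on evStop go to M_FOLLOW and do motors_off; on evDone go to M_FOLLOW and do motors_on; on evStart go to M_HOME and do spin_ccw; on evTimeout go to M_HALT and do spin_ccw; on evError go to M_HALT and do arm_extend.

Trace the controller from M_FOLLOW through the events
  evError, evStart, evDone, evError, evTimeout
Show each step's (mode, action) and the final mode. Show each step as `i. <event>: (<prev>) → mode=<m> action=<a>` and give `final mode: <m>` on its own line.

final mode: M_HOME

1. evError: (M_FOLLOW) → mode=M_DROP action=lamp_flash
2. evStart: (M_DROP) → mode=M_FOLLOW action=arm_extend
3. evDone: (M_FOLLOW) → mode=M_DROP action=motors_off
4. evError: (M_DROP) → mode=M_FOLLOW action=arm_extend
5. evTimeout: (M_FOLLOW) → mode=M_HOME action=motors_off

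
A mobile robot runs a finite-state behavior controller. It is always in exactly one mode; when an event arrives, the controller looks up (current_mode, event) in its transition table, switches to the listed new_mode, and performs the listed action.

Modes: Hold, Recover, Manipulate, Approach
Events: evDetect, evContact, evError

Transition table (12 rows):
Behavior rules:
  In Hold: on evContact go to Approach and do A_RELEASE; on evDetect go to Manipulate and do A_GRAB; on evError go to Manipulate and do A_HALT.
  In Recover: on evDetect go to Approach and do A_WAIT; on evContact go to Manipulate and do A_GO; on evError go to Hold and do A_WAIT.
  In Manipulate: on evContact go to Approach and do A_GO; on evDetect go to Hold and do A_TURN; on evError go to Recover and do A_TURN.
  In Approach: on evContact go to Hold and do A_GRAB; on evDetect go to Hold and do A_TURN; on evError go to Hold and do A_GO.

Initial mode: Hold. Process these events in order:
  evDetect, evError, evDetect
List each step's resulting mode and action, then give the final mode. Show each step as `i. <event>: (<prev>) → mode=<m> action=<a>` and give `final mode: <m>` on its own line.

1. evDetect: (Hold) → mode=Manipulate action=A_GRAB
2. evError: (Manipulate) → mode=Recover action=A_TURN
3. evDetect: (Recover) → mode=Approach action=A_WAIT

final mode: Approach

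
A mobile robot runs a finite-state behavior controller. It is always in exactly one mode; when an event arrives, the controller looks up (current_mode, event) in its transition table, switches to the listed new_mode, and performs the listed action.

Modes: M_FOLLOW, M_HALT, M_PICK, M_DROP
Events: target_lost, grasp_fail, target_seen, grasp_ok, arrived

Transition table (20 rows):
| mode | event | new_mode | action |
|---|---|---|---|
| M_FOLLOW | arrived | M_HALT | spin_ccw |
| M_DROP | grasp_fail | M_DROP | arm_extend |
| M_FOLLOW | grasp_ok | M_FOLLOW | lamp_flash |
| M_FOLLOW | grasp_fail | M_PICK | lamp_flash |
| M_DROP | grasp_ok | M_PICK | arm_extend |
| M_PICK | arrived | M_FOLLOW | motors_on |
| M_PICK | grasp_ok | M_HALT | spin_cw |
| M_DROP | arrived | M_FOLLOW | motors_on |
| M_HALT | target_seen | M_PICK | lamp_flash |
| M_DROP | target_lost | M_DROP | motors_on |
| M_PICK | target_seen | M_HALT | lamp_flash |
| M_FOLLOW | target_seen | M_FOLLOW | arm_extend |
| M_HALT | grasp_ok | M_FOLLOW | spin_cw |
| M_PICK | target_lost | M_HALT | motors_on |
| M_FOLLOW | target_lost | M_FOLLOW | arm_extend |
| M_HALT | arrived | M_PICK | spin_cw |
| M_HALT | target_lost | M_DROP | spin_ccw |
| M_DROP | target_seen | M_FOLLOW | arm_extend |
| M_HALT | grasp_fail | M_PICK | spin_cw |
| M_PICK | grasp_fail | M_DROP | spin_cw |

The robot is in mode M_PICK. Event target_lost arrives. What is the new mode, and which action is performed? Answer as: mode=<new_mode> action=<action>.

mode=M_HALT action=motors_on

current mode = M_PICK; filter table to that mode:
  (M_PICK, arrived) → (M_FOLLOW, motors_on)
  (M_PICK, grasp_ok) → (M_HALT, spin_cw)
  (M_PICK, target_seen) → (M_HALT, lamp_flash)
  (M_PICK, target_lost) → (M_HALT, motors_on)  ← event matches
  (M_PICK, grasp_fail) → (M_DROP, spin_cw)
event = target_lost selects (M_HALT, motors_on)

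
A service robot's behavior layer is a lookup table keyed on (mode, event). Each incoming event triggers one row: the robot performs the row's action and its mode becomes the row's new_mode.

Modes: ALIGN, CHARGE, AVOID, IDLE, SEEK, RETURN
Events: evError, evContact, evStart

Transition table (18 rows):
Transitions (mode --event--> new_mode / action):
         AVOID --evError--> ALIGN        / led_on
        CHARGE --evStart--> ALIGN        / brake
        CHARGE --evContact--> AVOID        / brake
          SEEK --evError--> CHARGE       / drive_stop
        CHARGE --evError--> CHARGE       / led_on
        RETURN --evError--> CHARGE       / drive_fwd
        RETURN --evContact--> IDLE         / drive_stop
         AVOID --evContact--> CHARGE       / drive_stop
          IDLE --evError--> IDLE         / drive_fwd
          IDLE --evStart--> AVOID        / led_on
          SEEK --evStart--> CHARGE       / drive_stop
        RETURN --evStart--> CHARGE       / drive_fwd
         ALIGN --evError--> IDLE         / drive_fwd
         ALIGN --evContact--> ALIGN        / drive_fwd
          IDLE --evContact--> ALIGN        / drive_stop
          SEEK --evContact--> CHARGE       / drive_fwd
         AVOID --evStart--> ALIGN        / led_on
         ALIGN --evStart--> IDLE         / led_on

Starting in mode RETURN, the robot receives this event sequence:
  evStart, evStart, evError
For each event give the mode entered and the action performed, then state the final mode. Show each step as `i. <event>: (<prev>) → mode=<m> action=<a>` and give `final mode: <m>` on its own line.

1. evStart: (RETURN) → mode=CHARGE action=drive_fwd
2. evStart: (CHARGE) → mode=ALIGN action=brake
3. evError: (ALIGN) → mode=IDLE action=drive_fwd

final mode: IDLE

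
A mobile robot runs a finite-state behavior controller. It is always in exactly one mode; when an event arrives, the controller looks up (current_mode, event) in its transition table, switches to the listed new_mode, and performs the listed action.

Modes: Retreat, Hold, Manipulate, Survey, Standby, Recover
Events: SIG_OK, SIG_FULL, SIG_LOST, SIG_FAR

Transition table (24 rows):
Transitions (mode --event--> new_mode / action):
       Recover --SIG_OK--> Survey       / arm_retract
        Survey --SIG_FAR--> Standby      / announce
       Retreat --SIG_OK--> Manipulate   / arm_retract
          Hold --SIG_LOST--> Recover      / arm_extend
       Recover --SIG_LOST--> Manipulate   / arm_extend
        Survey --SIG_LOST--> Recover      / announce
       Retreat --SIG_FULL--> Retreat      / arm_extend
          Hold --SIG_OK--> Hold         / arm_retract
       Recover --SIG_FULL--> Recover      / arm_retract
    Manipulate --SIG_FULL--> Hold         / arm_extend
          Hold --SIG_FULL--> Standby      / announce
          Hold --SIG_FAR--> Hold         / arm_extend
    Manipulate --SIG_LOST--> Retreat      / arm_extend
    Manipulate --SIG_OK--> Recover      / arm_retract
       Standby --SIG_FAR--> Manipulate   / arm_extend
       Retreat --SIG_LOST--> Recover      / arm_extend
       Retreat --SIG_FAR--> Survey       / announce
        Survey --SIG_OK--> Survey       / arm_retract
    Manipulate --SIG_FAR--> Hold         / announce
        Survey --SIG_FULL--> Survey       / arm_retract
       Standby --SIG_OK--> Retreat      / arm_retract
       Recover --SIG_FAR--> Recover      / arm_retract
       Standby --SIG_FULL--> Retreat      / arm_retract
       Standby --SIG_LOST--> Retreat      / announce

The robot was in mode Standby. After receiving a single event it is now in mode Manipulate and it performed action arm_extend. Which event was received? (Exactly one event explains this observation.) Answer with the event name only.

try SIG_OK: (Standby, SIG_OK) → (Retreat, arm_retract)
try SIG_FULL: (Standby, SIG_FULL) → (Retreat, arm_retract)
try SIG_LOST: (Standby, SIG_LOST) → (Retreat, announce)
try SIG_FAR: (Standby, SIG_FAR) → (Manipulate, arm_extend)  ← matches

SIG_FAR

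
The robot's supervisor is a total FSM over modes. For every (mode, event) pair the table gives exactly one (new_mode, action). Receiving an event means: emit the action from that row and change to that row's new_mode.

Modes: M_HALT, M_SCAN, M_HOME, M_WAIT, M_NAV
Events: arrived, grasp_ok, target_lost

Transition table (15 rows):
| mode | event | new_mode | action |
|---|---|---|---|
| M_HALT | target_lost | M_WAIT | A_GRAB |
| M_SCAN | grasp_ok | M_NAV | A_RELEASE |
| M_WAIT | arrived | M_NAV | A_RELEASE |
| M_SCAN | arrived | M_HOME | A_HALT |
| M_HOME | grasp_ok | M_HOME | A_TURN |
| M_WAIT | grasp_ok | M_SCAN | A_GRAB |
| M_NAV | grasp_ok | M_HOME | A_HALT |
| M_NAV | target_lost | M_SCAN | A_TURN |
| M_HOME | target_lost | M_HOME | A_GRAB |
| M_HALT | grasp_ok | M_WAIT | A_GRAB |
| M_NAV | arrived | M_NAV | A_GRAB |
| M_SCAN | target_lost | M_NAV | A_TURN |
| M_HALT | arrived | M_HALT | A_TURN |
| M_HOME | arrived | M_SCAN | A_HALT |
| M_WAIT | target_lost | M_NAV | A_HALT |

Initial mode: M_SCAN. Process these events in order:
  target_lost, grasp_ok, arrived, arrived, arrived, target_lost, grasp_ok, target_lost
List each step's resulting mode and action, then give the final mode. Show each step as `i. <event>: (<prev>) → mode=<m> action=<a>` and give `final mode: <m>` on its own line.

1. target_lost: (M_SCAN) → mode=M_NAV action=A_TURN
2. grasp_ok: (M_NAV) → mode=M_HOME action=A_HALT
3. arrived: (M_HOME) → mode=M_SCAN action=A_HALT
4. arrived: (M_SCAN) → mode=M_HOME action=A_HALT
5. arrived: (M_HOME) → mode=M_SCAN action=A_HALT
6. target_lost: (M_SCAN) → mode=M_NAV action=A_TURN
7. grasp_ok: (M_NAV) → mode=M_HOME action=A_HALT
8. target_lost: (M_HOME) → mode=M_HOME action=A_GRAB

final mode: M_HOME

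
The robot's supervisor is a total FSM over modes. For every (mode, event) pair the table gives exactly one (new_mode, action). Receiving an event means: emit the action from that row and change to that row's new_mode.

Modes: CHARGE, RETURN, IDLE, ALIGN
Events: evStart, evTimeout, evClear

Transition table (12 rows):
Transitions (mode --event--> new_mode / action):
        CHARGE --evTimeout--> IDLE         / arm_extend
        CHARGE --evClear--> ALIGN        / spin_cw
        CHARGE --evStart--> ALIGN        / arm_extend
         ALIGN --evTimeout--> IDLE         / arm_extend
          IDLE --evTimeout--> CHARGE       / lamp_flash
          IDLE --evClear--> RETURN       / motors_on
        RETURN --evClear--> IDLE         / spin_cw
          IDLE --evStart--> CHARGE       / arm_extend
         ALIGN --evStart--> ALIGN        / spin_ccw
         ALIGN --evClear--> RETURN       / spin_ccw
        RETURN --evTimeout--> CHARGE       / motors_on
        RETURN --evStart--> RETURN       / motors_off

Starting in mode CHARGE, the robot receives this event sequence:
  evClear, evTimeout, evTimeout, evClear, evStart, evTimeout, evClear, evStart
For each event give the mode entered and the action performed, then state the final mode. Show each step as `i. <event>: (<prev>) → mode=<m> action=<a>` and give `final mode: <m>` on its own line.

final mode: RETURN

1. evClear: (CHARGE) → mode=ALIGN action=spin_cw
2. evTimeout: (ALIGN) → mode=IDLE action=arm_extend
3. evTimeout: (IDLE) → mode=CHARGE action=lamp_flash
4. evClear: (CHARGE) → mode=ALIGN action=spin_cw
5. evStart: (ALIGN) → mode=ALIGN action=spin_ccw
6. evTimeout: (ALIGN) → mode=IDLE action=arm_extend
7. evClear: (IDLE) → mode=RETURN action=motors_on
8. evStart: (RETURN) → mode=RETURN action=motors_off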